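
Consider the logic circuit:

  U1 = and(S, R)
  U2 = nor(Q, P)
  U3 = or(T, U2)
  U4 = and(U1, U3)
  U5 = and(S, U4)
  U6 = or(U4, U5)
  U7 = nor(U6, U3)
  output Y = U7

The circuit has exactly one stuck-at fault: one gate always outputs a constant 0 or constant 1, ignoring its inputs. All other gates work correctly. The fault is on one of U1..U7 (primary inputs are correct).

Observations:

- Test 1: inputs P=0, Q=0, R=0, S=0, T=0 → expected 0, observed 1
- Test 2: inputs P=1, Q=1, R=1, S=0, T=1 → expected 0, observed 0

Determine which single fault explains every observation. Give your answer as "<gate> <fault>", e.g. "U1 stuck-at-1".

Fault-free values for test 1 (P=0, Q=0, R=0, S=0, T=0): U1=0, U2=1, U3=1, U4=0, U5=0, U6=0, U7=0, giving Y=0. Observed 1.
Test 1: faults giving observed 1 are {U2 stuck-at-0, U3 stuck-at-0, U7 stuck-at-1}.
Test 2 (P=1, Q=1, R=1, S=0, T=1): fault-free U1=0, U2=0, U3=1, U4=0, U5=0, U6=0, U7=0 → 0; observed 0. Eliminates U3 stuck-at-0, U7 stuck-at-1.
Only U2 stuck-at-0 is consistent with every test.

U2 stuck-at-0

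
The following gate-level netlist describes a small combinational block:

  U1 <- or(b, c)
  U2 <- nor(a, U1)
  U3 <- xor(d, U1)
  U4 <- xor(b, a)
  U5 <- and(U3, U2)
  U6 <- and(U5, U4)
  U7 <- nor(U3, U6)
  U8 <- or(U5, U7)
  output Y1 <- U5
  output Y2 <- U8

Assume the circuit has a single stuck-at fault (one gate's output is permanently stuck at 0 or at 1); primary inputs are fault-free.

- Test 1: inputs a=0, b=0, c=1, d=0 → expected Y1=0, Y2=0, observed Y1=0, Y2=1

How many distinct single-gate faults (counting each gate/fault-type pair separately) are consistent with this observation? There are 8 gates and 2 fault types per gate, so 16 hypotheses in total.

4

Fault-free: U1=1, U2=0, U3=1, U4=0, U5=0, U6=0, U7=0, U8=0 → Y1=0, Y2=0. Observed Y1=0, Y2=1.
  U1: stuck-at-0 ✓; others ✗
  U2: none of the 2 fault types match ✗
  U3: stuck-at-0 ✓; others ✗
  U4: none of the 2 fault types match ✗
  U5: none of the 2 fault types match ✗
  U6: none of the 2 fault types match ✗
  U7: stuck-at-1 ✓; others ✗
  U8: stuck-at-1 ✓; others ✗
Consistent faults: {U1 stuck-at-0, U3 stuck-at-0, U7 stuck-at-1, U8 stuck-at-1} — 4 in all.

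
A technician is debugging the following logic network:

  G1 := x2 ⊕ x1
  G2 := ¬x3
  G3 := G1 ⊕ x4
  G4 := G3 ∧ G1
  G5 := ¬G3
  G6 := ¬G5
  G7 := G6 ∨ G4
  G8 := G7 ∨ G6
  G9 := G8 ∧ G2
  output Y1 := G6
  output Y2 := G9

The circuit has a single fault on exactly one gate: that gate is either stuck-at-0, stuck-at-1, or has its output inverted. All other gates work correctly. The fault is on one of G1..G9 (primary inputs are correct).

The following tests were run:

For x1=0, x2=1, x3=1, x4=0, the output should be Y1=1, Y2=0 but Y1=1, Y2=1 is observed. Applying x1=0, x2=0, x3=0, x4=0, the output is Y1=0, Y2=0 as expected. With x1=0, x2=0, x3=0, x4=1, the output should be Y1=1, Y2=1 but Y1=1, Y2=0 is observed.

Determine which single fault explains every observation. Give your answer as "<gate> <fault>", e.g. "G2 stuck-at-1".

Fault-free values for test 1 (x1=0, x2=1, x3=1, x4=0): G1=1, G2=0, G3=1, G4=1, G5=0, G6=1, G7=1, G8=1, G9=0, giving Y1=1, Y2=0. Observed Y1=1, Y2=1.
Test 1: faults giving observed Y1=1, Y2=1 are {G2 stuck-at-1, G2 inverted output, G9 stuck-at-1, G9 inverted output}.
Test 2 (x1=0, x2=0, x3=0, x4=0): fault-free G1=0, G2=1, G3=0, G4=0, G5=1, G6=0, G7=0, G8=0, G9=0 → Y1=0, Y2=0; observed Y1=0, Y2=0. Eliminates G9 stuck-at-1, G9 inverted output.
Test 3 (x1=0, x2=0, x3=0, x4=1): fault-free G1=0, G2=1, G3=1, G4=0, G5=0, G6=1, G7=1, G8=1, G9=1 → Y1=1, Y2=1; observed Y1=1, Y2=0. Eliminates G2 stuck-at-1.
Only G2 inverted output is consistent with every test.

G2 inverted output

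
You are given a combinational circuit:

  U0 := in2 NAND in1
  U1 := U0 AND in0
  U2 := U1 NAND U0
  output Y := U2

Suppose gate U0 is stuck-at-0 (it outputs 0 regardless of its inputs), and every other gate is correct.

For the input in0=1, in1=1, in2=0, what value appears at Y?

Propagate with U0 forced: U0=0 [stuck-at-0], U1=0, U2=1.
So Y = 1. (Without the fault it would be 0.)

1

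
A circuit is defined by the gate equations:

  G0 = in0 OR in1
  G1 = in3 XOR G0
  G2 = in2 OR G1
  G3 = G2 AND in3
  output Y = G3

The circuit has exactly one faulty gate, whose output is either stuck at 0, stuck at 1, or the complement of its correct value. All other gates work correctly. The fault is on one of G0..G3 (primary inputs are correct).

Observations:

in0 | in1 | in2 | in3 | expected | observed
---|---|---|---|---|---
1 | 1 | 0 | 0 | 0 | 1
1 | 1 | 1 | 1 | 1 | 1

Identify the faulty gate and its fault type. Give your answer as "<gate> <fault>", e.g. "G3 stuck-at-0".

G3 stuck-at-1

Fault-free values for test 1 (in0=1, in1=1, in2=0, in3=0): G0=1, G1=1, G2=1, G3=0, giving Y=0. Observed 1.
Test 1: faults giving observed 1 are {G3 stuck-at-1, G3 inverted output}.
Test 2 (in0=1, in1=1, in2=1, in3=1): fault-free G0=1, G1=0, G2=1, G3=1 → 1; observed 1. Eliminates G3 inverted output.
Only G3 stuck-at-1 is consistent with every test.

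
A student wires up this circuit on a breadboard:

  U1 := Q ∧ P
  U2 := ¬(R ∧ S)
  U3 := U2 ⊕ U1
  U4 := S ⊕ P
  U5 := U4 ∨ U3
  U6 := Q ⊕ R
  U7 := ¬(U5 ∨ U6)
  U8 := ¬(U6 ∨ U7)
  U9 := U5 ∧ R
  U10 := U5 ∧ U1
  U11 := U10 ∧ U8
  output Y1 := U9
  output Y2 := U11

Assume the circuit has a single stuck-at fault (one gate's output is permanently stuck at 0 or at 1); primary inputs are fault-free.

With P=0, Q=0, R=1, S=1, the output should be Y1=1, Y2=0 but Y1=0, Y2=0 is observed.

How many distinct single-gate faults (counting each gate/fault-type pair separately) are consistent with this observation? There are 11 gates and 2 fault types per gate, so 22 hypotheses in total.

3

Fault-free: U1=0, U2=0, U3=0, U4=1, U5=1, U6=1, U7=0, U8=0, U9=1, U10=0, U11=0 → Y1=1, Y2=0. Observed Y1=0, Y2=0.
  U1: none of the 2 fault types match ✗
  U2: none of the 2 fault types match ✗
  U3: none of the 2 fault types match ✗
  U4: stuck-at-0 ✓; others ✗
  U5: stuck-at-0 ✓; others ✗
  U6: none of the 2 fault types match ✗
  U7: none of the 2 fault types match ✗
  U8: none of the 2 fault types match ✗
  U9: stuck-at-0 ✓; others ✗
  U10: none of the 2 fault types match ✗
  U11: none of the 2 fault types match ✗
Consistent faults: {U4 stuck-at-0, U5 stuck-at-0, U9 stuck-at-0} — 3 in all.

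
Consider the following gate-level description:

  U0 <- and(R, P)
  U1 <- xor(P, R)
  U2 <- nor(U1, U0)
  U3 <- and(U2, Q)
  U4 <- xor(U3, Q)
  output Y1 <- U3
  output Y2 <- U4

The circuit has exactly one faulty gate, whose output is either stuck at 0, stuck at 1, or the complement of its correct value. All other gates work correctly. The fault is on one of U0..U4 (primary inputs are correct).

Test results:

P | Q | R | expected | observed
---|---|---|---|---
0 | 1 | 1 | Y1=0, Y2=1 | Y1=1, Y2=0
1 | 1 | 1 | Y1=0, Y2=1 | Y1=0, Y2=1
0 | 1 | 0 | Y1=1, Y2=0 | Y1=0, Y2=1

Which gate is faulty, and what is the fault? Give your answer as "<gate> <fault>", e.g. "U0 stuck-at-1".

U1 inverted output

Fault-free values for test 1 (P=0, Q=1, R=1): U0=0, U1=1, U2=0, U3=0, U4=1, giving Y1=0, Y2=1. Observed Y1=1, Y2=0.
Test 1: faults giving observed Y1=1, Y2=0 are {U1 stuck-at-0, U1 inverted output, U2 stuck-at-1, U2 inverted output, U3 stuck-at-1, U3 inverted output}.
Test 2 (P=1, Q=1, R=1): fault-free U0=1, U1=0, U2=0, U3=0, U4=1 → Y1=0, Y2=1; observed Y1=0, Y2=1. Eliminates U2 stuck-at-1, U2 inverted output, U3 stuck-at-1, U3 inverted output.
Test 3 (P=0, Q=1, R=0): fault-free U0=0, U1=0, U2=1, U3=1, U4=0 → Y1=1, Y2=0; observed Y1=0, Y2=1. Eliminates U1 stuck-at-0.
Only U1 inverted output is consistent with every test.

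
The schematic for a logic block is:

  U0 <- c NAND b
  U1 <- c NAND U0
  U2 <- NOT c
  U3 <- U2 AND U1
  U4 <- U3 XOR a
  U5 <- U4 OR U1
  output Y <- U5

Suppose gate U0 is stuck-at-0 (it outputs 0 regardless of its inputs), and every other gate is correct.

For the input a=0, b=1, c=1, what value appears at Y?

Propagate with U0 forced: U0=0 [stuck-at-0], U1=1, U2=0, U3=0, U4=0, U5=1.
So Y = 1. (Same as the fault-free value — the fault is masked on this input.)

1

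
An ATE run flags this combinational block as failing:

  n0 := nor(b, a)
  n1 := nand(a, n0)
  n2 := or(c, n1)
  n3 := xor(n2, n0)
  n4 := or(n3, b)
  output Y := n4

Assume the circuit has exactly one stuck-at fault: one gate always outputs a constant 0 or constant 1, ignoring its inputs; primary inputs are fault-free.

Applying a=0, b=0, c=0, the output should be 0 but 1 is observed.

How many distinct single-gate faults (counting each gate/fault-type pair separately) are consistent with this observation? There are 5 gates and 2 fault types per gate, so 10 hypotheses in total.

Fault-free: n0=1, n1=1, n2=1, n3=0, n4=0 → 0. Observed 1.
  n0 stuck-at-0: output 1 ✓
  n0 stuck-at-1: output 0 ✗
  n1 stuck-at-0: output 1 ✓
  n1 stuck-at-1: output 0 ✗
  n2 stuck-at-0: output 1 ✓
  n2 stuck-at-1: output 0 ✗
  n3 stuck-at-0: output 0 ✗
  n3 stuck-at-1: output 1 ✓
  n4 stuck-at-0: output 0 ✗
  n4 stuck-at-1: output 1 ✓
Consistent faults: {n0 stuck-at-0, n1 stuck-at-0, n2 stuck-at-0, n3 stuck-at-1, n4 stuck-at-1} — 5 in all.

5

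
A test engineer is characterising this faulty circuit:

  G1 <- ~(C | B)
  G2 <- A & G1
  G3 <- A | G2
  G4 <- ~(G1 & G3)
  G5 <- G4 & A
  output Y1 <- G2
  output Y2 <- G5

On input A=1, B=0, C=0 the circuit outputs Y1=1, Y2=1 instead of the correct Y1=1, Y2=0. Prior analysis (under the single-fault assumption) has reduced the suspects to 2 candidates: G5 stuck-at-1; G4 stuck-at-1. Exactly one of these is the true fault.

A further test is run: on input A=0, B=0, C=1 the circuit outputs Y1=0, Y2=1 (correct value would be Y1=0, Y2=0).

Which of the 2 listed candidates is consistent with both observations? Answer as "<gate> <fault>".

G5 stuck-at-1

Evaluate each candidate on input A=0, B=0, C=1:
  G5 stuck-at-1: G1=0, G2=0, G3=0, G4=1, G5=1 [stuck-at-1] → Y1=0, Y2=1 — matches
  G4 stuck-at-1: G1=0, G2=0, G3=0, G4=1 [stuck-at-1], G5=0 → Y1=0, Y2=0 — eliminated
Only G5 stuck-at-1 reproduces the observed Y1=0, Y2=1.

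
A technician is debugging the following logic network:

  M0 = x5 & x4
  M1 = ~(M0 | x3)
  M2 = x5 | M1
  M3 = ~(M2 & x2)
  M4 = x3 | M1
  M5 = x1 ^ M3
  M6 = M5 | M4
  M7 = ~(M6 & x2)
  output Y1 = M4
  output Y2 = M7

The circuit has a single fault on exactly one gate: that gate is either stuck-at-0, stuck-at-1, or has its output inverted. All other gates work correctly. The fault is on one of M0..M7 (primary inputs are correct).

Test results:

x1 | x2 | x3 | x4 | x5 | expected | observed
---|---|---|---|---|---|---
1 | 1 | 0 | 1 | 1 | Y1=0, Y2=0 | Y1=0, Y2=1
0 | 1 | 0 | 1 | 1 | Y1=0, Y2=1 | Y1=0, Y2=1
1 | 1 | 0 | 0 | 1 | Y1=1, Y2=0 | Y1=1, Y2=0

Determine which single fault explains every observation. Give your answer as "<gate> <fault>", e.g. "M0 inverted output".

Fault-free values for test 1 (x1=1, x2=1, x3=0, x4=1, x5=1): M0=1, M1=0, M2=1, M3=0, M4=0, M5=1, M6=1, M7=0, giving Y1=0, Y2=0. Observed Y1=0, Y2=1.
Test 1: faults giving observed Y1=0, Y2=1 are {M2 stuck-at-0, M2 inverted output, M3 stuck-at-1, M3 inverted output, M5 stuck-at-0, M5 inverted output, M6 stuck-at-0, M6 inverted output, M7 stuck-at-1, M7 inverted output}.
Test 2 (x1=0, x2=1, x3=0, x4=1, x5=1): fault-free M0=1, M1=0, M2=1, M3=0, M4=0, M5=0, M6=0, M7=1 → Y1=0, Y2=1; observed Y1=0, Y2=1. Eliminates M2 stuck-at-0, M2 inverted output, M3 stuck-at-1, M3 inverted output, M5 inverted output, M6 inverted output, M7 inverted output.
Test 3 (x1=1, x2=1, x3=0, x4=0, x5=1): fault-free M0=0, M1=1, M2=1, M3=0, M4=1, M5=1, M6=1, M7=0 → Y1=1, Y2=0; observed Y1=1, Y2=0. Eliminates M6 stuck-at-0, M7 stuck-at-1.
Only M5 stuck-at-0 is consistent with every test.

M5 stuck-at-0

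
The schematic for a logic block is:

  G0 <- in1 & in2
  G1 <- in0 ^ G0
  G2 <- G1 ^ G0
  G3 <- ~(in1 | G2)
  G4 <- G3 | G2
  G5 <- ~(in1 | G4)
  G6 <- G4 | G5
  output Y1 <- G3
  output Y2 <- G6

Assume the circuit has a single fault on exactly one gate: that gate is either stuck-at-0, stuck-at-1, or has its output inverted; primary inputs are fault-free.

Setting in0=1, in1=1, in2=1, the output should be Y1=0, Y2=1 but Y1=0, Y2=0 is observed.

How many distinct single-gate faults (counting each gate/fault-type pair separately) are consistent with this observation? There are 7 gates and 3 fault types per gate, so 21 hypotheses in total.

Fault-free: G0=1, G1=0, G2=1, G3=0, G4=1, G5=0, G6=1 → Y1=0, Y2=1. Observed Y1=0, Y2=0.
  G0: none of the 3 fault types match ✗
  G1: stuck-at-1, inverted output ✓; others ✗
  G2: stuck-at-0, inverted output ✓; others ✗
  G3: none of the 3 fault types match ✗
  G4: stuck-at-0, inverted output ✓; others ✗
  G5: none of the 3 fault types match ✗
  G6: stuck-at-0, inverted output ✓; others ✗
Consistent faults: {G1 stuck-at-1, G1 inverted output, G2 stuck-at-0, G2 inverted output, G4 stuck-at-0, G4 inverted output, G6 stuck-at-0, G6 inverted output} — 8 in all.

8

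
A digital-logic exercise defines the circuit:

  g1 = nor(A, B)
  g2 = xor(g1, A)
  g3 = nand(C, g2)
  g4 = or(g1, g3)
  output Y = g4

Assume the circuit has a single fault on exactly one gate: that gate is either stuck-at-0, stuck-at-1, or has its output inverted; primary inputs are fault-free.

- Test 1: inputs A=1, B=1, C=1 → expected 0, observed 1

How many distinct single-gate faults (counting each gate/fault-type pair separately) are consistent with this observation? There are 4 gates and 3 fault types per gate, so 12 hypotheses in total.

Fault-free: g1=0, g2=1, g3=0, g4=0 → 0. Observed 1.
  g1 stuck-at-0: output 0 ✗
  g1 stuck-at-1: output 1 ✓
  g1 inverted output: output 1 ✓
  g2 stuck-at-0: output 1 ✓
  g2 stuck-at-1: output 0 ✗
  g2 inverted output: output 1 ✓
  g3 stuck-at-0: output 0 ✗
  g3 stuck-at-1: output 1 ✓
  g3 inverted output: output 1 ✓
  g4 stuck-at-0: output 0 ✗
  g4 stuck-at-1: output 1 ✓
  g4 inverted output: output 1 ✓
Consistent faults: {g1 stuck-at-1, g1 inverted output, g2 stuck-at-0, g2 inverted output, g3 stuck-at-1, g3 inverted output, g4 stuck-at-1, g4 inverted output} — 8 in all.

8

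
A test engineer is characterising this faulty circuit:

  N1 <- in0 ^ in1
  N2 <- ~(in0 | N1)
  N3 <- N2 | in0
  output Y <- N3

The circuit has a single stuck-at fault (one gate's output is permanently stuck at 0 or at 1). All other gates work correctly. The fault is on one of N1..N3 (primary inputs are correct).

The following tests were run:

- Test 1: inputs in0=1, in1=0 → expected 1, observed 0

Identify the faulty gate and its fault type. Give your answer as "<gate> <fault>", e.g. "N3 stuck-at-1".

N3 stuck-at-0

Fault-free values for test 1 (in0=1, in1=0): N1=1, N2=0, N3=1, giving Y=1. Observed 0.
Test 1: faults giving observed 0 are {N3 stuck-at-0}.
Only N3 stuck-at-0 is consistent with every test.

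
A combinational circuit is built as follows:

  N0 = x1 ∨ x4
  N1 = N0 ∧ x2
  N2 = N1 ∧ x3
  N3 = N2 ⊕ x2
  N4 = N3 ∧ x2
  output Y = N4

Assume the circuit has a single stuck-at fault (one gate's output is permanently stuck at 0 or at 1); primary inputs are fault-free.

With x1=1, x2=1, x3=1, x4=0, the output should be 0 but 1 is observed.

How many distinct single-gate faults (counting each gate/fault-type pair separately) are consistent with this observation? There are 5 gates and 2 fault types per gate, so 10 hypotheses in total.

5

Fault-free: N0=1, N1=1, N2=1, N3=0, N4=0 → 0. Observed 1.
  N0 stuck-at-0: output 1 ✓
  N0 stuck-at-1: output 0 ✗
  N1 stuck-at-0: output 1 ✓
  N1 stuck-at-1: output 0 ✗
  N2 stuck-at-0: output 1 ✓
  N2 stuck-at-1: output 0 ✗
  N3 stuck-at-0: output 0 ✗
  N3 stuck-at-1: output 1 ✓
  N4 stuck-at-0: output 0 ✗
  N4 stuck-at-1: output 1 ✓
Consistent faults: {N0 stuck-at-0, N1 stuck-at-0, N2 stuck-at-0, N3 stuck-at-1, N4 stuck-at-1} — 5 in all.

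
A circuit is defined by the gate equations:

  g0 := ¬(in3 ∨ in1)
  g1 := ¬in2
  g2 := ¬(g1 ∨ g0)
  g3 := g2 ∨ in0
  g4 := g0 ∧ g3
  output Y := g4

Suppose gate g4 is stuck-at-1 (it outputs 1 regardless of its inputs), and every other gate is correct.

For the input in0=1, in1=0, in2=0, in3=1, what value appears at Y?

1

Propagate with g4 forced: g0=0, g1=1, g2=0, g3=1, g4=1 [stuck-at-1].
So Y = 1. (Without the fault it would be 0.)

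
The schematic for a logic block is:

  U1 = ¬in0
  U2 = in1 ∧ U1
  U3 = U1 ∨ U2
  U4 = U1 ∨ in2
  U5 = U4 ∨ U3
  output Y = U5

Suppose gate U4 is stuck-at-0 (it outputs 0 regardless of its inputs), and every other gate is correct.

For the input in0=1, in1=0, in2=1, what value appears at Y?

0

Propagate with U4 forced: U1=0, U2=0, U3=0, U4=0 [stuck-at-0], U5=0.
So Y = 0. (Without the fault it would be 1.)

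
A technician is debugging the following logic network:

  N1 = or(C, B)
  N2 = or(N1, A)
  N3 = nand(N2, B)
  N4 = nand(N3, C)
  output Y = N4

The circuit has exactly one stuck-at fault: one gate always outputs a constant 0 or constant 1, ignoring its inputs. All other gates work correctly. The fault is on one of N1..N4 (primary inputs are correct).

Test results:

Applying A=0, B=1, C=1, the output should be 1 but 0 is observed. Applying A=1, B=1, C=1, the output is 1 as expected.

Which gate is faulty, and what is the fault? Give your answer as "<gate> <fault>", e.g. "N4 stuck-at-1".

Fault-free values for test 1 (A=0, B=1, C=1): N1=1, N2=1, N3=0, N4=1, giving Y=1. Observed 0.
Test 1: faults giving observed 0 are {N1 stuck-at-0, N2 stuck-at-0, N3 stuck-at-1, N4 stuck-at-0}.
Test 2 (A=1, B=1, C=1): fault-free N1=1, N2=1, N3=0, N4=1 → 1; observed 1. Eliminates N2 stuck-at-0, N3 stuck-at-1, N4 stuck-at-0.
Only N1 stuck-at-0 is consistent with every test.

N1 stuck-at-0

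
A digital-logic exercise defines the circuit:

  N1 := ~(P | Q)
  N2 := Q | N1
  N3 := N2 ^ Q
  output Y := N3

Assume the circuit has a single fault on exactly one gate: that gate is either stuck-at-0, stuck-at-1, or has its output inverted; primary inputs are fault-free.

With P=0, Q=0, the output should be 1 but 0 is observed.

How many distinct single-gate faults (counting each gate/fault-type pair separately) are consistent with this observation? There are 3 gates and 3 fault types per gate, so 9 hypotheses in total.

6

Fault-free: N1=1, N2=1, N3=1 → 1. Observed 0.
  N1 stuck-at-0: output 0 ✓
  N1 stuck-at-1: output 1 ✗
  N1 inverted output: output 0 ✓
  N2 stuck-at-0: output 0 ✓
  N2 stuck-at-1: output 1 ✗
  N2 inverted output: output 0 ✓
  N3 stuck-at-0: output 0 ✓
  N3 stuck-at-1: output 1 ✗
  N3 inverted output: output 0 ✓
Consistent faults: {N1 stuck-at-0, N1 inverted output, N2 stuck-at-0, N2 inverted output, N3 stuck-at-0, N3 inverted output} — 6 in all.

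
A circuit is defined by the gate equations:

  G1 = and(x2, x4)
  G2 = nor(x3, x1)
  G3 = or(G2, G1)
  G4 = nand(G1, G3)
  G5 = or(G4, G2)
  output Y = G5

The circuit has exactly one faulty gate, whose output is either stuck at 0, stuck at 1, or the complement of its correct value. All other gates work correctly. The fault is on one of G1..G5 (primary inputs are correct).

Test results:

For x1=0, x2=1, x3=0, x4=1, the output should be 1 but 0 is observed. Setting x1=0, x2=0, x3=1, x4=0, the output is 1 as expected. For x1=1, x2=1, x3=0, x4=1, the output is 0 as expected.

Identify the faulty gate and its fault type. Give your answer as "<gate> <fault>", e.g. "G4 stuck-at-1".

Fault-free values for test 1 (x1=0, x2=1, x3=0, x4=1): G1=1, G2=1, G3=1, G4=0, G5=1, giving Y=1. Observed 0.
Test 1: faults giving observed 0 are {G2 stuck-at-0, G2 inverted output, G5 stuck-at-0, G5 inverted output}.
Test 2 (x1=0, x2=0, x3=1, x4=0): fault-free G1=0, G2=0, G3=0, G4=1, G5=1 → 1; observed 1. Eliminates G5 stuck-at-0, G5 inverted output.
Test 3 (x1=1, x2=1, x3=0, x4=1): fault-free G1=1, G2=0, G3=1, G4=0, G5=0 → 0; observed 0. Eliminates G2 inverted output.
Only G2 stuck-at-0 is consistent with every test.

G2 stuck-at-0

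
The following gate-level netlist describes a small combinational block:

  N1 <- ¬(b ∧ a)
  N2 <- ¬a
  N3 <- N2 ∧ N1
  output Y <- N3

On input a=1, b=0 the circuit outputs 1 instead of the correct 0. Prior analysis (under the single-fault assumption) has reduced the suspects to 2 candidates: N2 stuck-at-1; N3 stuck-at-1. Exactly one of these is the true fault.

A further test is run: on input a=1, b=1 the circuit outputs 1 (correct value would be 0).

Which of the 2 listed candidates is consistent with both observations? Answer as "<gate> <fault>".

N3 stuck-at-1

Evaluate each candidate on input a=1, b=1:
  N2 stuck-at-1: N1=0, N2=1 [stuck-at-1], N3=0 → 0 — eliminated
  N3 stuck-at-1: N1=0, N2=0, N3=1 [stuck-at-1] → 1 — matches
Only N3 stuck-at-1 reproduces the observed 1.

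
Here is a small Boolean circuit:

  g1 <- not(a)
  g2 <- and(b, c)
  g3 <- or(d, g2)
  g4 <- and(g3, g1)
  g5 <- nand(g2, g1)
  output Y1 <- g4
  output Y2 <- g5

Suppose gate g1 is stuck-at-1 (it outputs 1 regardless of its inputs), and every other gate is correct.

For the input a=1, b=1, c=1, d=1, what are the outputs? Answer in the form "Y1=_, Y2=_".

Propagate with g1 forced: g1=1 [stuck-at-1], g2=1, g3=1, g4=1, g5=0.
So the outputs are Y1=1, Y2=0. (Without the fault they would be Y1=0, Y2=1.)

Y1=1, Y2=0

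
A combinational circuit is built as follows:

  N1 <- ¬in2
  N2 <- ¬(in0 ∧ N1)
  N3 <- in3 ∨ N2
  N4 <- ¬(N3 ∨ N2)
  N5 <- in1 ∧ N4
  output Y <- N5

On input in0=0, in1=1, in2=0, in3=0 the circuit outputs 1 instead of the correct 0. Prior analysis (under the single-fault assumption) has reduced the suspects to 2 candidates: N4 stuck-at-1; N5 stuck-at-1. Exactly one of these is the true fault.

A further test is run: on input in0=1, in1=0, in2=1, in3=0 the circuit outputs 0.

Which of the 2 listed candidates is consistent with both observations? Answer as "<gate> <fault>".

N4 stuck-at-1

Evaluate each candidate on input in0=1, in1=0, in2=1, in3=0:
  N4 stuck-at-1: N1=0, N2=1, N3=1, N4=1 [stuck-at-1], N5=0 → 0 — matches
  N5 stuck-at-1: N1=0, N2=1, N3=1, N4=0, N5=1 [stuck-at-1] → 1 — eliminated
Only N4 stuck-at-1 reproduces the observed 0.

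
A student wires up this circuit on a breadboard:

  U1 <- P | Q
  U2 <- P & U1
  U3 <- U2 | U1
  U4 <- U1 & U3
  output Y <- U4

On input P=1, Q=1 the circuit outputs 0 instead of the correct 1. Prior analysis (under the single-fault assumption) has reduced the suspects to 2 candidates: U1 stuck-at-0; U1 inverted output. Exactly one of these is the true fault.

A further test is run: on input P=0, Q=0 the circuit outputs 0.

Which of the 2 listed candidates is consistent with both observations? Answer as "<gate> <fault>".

U1 stuck-at-0

Evaluate each candidate on input P=0, Q=0:
  U1 stuck-at-0: U1=0 [stuck-at-0], U2=0, U3=0, U4=0 → 0 — matches
  U1 inverted output: U1=1 [inverted output], U2=0, U3=1, U4=1 → 1 — eliminated
Only U1 stuck-at-0 reproduces the observed 0.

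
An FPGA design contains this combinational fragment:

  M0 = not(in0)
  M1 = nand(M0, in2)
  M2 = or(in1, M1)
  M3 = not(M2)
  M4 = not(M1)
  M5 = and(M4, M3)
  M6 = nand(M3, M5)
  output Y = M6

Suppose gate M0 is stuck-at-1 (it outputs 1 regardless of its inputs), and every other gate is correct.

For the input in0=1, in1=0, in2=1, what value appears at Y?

Propagate with M0 forced: M0=1 [stuck-at-1], M1=0, M2=0, M3=1, M4=1, M5=1, M6=0.
So Y = 0. (Without the fault it would be 1.)

0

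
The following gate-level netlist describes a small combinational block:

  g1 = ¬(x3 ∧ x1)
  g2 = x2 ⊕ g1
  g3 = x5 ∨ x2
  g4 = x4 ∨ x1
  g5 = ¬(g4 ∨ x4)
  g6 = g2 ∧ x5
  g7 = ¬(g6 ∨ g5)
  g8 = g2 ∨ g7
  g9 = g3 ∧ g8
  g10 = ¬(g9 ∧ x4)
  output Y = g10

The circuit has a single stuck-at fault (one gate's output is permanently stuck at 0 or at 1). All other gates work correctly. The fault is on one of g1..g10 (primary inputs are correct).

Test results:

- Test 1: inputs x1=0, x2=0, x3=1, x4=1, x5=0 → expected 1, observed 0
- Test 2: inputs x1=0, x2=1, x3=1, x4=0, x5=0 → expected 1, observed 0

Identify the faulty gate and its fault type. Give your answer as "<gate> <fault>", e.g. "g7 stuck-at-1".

Fault-free values for test 1 (x1=0, x2=0, x3=1, x4=1, x5=0): g1=1, g2=1, g3=0, g4=1, g5=0, g6=0, g7=1, g8=1, g9=0, g10=1, giving Y=1. Observed 0.
Test 1: faults giving observed 0 are {g3 stuck-at-1, g9 stuck-at-1, g10 stuck-at-0}.
Test 2 (x1=0, x2=1, x3=1, x4=0, x5=0): fault-free g1=1, g2=0, g3=1, g4=0, g5=1, g6=0, g7=0, g8=0, g9=0, g10=1 → 1; observed 0. Eliminates g3 stuck-at-1, g9 stuck-at-1.
Only g10 stuck-at-0 is consistent with every test.

g10 stuck-at-0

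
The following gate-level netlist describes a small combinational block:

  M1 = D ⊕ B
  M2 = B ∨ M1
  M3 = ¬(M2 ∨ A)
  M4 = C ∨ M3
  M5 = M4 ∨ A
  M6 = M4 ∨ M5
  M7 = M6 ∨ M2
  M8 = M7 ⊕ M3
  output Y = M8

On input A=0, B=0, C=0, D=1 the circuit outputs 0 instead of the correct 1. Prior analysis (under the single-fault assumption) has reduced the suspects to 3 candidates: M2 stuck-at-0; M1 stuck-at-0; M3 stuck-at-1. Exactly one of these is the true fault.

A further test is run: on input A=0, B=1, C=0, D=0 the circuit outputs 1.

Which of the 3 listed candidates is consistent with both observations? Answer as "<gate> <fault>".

M1 stuck-at-0

Evaluate each candidate on input A=0, B=1, C=0, D=0:
  M2 stuck-at-0: M1=1, M2=0 [stuck-at-0], M3=1, M4=1, M5=1, M6=1, M7=1, M8=0 → 0 — eliminated
  M1 stuck-at-0: M1=0 [stuck-at-0], M2=1, M3=0, M4=0, M5=0, M6=0, M7=1, M8=1 → 1 — matches
  M3 stuck-at-1: M1=1, M2=1, M3=1 [stuck-at-1], M4=1, M5=1, M6=1, M7=1, M8=0 → 0 — eliminated
Only M1 stuck-at-0 reproduces the observed 1.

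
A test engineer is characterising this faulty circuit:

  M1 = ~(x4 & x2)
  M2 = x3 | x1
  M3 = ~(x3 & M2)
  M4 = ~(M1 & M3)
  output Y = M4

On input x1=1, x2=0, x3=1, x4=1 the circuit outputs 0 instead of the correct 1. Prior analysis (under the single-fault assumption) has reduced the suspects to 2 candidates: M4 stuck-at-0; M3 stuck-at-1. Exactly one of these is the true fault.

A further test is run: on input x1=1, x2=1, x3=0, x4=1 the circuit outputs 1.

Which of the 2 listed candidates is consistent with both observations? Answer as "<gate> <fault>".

Evaluate each candidate on input x1=1, x2=1, x3=0, x4=1:
  M4 stuck-at-0: M1=0, M2=1, M3=1, M4=0 [stuck-at-0] → 0 — eliminated
  M3 stuck-at-1: M1=0, M2=1, M3=1 [stuck-at-1], M4=1 → 1 — matches
Only M3 stuck-at-1 reproduces the observed 1.

M3 stuck-at-1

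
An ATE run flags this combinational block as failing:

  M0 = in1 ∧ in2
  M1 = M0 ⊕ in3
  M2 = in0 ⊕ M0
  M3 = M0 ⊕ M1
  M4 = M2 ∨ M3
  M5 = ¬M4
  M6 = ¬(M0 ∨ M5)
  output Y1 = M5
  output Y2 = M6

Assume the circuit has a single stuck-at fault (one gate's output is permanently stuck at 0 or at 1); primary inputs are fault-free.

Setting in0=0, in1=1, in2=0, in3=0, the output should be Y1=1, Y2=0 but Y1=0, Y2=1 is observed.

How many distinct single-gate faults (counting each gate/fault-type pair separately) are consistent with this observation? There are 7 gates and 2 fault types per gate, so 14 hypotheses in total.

5

Fault-free: M0=0, M1=0, M2=0, M3=0, M4=0, M5=1, M6=0 → Y1=1, Y2=0. Observed Y1=0, Y2=1.
  M0 stuck-at-0: output Y1=1, Y2=0 ✗
  M0 stuck-at-1: output Y1=0, Y2=0 ✗
  M1 stuck-at-0: output Y1=1, Y2=0 ✗
  M1 stuck-at-1: output Y1=0, Y2=1 ✓
  M2 stuck-at-0: output Y1=1, Y2=0 ✗
  M2 stuck-at-1: output Y1=0, Y2=1 ✓
  M3 stuck-at-0: output Y1=1, Y2=0 ✗
  M3 stuck-at-1: output Y1=0, Y2=1 ✓
  M4 stuck-at-0: output Y1=1, Y2=0 ✗
  M4 stuck-at-1: output Y1=0, Y2=1 ✓
  M5 stuck-at-0: output Y1=0, Y2=1 ✓
  M5 stuck-at-1: output Y1=1, Y2=0 ✗
  M6 stuck-at-0: output Y1=1, Y2=0 ✗
  M6 stuck-at-1: output Y1=1, Y2=1 ✗
Consistent faults: {M1 stuck-at-1, M2 stuck-at-1, M3 stuck-at-1, M4 stuck-at-1, M5 stuck-at-0} — 5 in all.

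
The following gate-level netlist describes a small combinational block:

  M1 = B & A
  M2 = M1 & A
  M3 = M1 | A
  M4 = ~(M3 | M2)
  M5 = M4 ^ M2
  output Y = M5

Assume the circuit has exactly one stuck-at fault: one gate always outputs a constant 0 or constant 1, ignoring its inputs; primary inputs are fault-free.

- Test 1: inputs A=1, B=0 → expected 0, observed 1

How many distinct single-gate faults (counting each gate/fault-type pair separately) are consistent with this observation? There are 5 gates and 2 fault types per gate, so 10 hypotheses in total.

5

Fault-free: M1=0, M2=0, M3=1, M4=0, M5=0 → 0. Observed 1.
  M1 stuck-at-0: output 0 ✗
  M1 stuck-at-1: output 1 ✓
  M2 stuck-at-0: output 0 ✗
  M2 stuck-at-1: output 1 ✓
  M3 stuck-at-0: output 1 ✓
  M3 stuck-at-1: output 0 ✗
  M4 stuck-at-0: output 0 ✗
  M4 stuck-at-1: output 1 ✓
  M5 stuck-at-0: output 0 ✗
  M5 stuck-at-1: output 1 ✓
Consistent faults: {M1 stuck-at-1, M2 stuck-at-1, M3 stuck-at-0, M4 stuck-at-1, M5 stuck-at-1} — 5 in all.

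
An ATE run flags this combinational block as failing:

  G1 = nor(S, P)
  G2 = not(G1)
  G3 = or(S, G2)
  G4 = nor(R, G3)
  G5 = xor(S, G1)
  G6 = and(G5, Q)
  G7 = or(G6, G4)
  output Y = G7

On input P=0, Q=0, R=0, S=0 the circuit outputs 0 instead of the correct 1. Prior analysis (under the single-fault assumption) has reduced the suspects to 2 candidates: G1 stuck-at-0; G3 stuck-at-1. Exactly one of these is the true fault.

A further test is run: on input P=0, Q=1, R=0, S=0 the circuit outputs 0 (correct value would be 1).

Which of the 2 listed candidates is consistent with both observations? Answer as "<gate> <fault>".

G1 stuck-at-0

Evaluate each candidate on input P=0, Q=1, R=0, S=0:
  G1 stuck-at-0: G1=0 [stuck-at-0], G2=1, G3=1, G4=0, G5=0, G6=0, G7=0 → 0 — matches
  G3 stuck-at-1: G1=1, G2=0, G3=1 [stuck-at-1], G4=0, G5=1, G6=1, G7=1 → 1 — eliminated
Only G1 stuck-at-0 reproduces the observed 0.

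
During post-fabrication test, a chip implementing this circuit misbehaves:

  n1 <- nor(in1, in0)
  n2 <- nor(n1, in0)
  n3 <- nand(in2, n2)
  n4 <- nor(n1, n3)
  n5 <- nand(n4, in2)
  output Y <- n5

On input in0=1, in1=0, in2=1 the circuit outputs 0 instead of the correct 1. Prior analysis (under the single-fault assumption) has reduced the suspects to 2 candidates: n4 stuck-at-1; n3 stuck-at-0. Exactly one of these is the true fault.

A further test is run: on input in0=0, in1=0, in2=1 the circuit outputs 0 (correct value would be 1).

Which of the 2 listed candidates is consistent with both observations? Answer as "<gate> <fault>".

Evaluate each candidate on input in0=0, in1=0, in2=1:
  n4 stuck-at-1: n1=1, n2=0, n3=1, n4=1 [stuck-at-1], n5=0 → 0 — matches
  n3 stuck-at-0: n1=1, n2=0, n3=0 [stuck-at-0], n4=0, n5=1 → 1 — eliminated
Only n4 stuck-at-1 reproduces the observed 0.

n4 stuck-at-1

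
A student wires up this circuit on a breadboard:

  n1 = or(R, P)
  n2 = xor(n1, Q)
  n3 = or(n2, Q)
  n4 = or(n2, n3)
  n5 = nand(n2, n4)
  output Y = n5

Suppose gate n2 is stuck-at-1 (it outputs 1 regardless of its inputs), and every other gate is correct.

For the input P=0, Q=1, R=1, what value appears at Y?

0

Propagate with n2 forced: n1=1, n2=1 [stuck-at-1], n3=1, n4=1, n5=0.
So Y = 0. (Without the fault it would be 1.)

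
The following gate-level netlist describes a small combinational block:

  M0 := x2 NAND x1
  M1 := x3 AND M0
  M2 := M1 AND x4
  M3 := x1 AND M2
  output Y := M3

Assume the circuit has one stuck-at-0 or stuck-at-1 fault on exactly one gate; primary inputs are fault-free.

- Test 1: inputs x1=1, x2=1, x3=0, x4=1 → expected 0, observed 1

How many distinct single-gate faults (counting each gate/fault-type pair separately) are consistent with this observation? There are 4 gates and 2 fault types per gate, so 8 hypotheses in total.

Fault-free: M0=0, M1=0, M2=0, M3=0 → 0. Observed 1.
  M0 stuck-at-0: output 0 ✗
  M0 stuck-at-1: output 0 ✗
  M1 stuck-at-0: output 0 ✗
  M1 stuck-at-1: output 1 ✓
  M2 stuck-at-0: output 0 ✗
  M2 stuck-at-1: output 1 ✓
  M3 stuck-at-0: output 0 ✗
  M3 stuck-at-1: output 1 ✓
Consistent faults: {M1 stuck-at-1, M2 stuck-at-1, M3 stuck-at-1} — 3 in all.

3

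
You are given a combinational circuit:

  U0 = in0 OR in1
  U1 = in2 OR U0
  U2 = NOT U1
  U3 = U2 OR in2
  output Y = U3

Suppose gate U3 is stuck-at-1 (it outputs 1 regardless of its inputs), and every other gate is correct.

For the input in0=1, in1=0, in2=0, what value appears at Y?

Propagate with U3 forced: U0=1, U1=1, U2=0, U3=1 [stuck-at-1].
So Y = 1. (Without the fault it would be 0.)

1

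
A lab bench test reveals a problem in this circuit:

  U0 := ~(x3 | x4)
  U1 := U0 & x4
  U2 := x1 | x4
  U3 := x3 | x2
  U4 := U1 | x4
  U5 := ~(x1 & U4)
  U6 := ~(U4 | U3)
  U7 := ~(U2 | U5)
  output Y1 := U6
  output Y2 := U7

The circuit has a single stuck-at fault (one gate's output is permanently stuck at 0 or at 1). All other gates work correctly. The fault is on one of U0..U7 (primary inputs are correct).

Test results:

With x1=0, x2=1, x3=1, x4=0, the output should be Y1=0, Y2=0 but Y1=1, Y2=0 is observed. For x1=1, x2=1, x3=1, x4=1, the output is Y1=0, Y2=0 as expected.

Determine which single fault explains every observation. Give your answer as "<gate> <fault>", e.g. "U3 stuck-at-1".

U3 stuck-at-0

Fault-free values for test 1 (x1=0, x2=1, x3=1, x4=0): U0=0, U1=0, U2=0, U3=1, U4=0, U5=1, U6=0, U7=0, giving Y1=0, Y2=0. Observed Y1=1, Y2=0.
Test 1: faults giving observed Y1=1, Y2=0 are {U3 stuck-at-0, U6 stuck-at-1}.
Test 2 (x1=1, x2=1, x3=1, x4=1): fault-free U0=0, U1=0, U2=1, U3=1, U4=1, U5=0, U6=0, U7=0 → Y1=0, Y2=0; observed Y1=0, Y2=0. Eliminates U6 stuck-at-1.
Only U3 stuck-at-0 is consistent with every test.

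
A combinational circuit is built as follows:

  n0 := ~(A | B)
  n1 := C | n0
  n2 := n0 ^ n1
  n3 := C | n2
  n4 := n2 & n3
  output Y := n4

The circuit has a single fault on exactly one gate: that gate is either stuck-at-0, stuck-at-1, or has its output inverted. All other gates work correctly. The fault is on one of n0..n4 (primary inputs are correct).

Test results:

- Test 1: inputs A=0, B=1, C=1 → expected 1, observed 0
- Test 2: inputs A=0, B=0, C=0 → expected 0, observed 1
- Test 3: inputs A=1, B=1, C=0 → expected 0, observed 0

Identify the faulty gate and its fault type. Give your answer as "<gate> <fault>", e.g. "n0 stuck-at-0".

Fault-free values for test 1 (A=0, B=1, C=1): n0=0, n1=1, n2=1, n3=1, n4=1, giving Y=1. Observed 0.
Test 1: faults giving observed 0 are {n0 stuck-at-1, n0 inverted output, n1 stuck-at-0, n1 inverted output, n2 stuck-at-0, n2 inverted output, n3 stuck-at-0, n3 inverted output, n4 stuck-at-0, n4 inverted output}.
Test 2 (A=0, B=0, C=0): fault-free n0=1, n1=1, n2=0, n3=0, n4=0 → 0; observed 1. Eliminates n0 stuck-at-1, n0 inverted output, n2 stuck-at-0, n3 stuck-at-0, n3 inverted output, n4 stuck-at-0.
Test 3 (A=1, B=1, C=0): fault-free n0=0, n1=0, n2=0, n3=0, n4=0 → 0; observed 0. Eliminates n1 inverted output, n2 inverted output, n4 inverted output.
Only n1 stuck-at-0 is consistent with every test.

n1 stuck-at-0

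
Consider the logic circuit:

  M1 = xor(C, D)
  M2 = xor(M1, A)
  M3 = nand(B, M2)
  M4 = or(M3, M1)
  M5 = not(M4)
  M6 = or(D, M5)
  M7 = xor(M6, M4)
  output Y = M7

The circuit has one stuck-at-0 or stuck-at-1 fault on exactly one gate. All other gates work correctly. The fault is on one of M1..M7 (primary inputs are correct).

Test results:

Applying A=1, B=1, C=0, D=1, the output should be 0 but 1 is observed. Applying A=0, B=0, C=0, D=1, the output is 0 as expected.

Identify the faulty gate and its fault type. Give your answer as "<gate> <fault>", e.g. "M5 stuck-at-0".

Fault-free values for test 1 (A=1, B=1, C=0, D=1): M1=1, M2=0, M3=1, M4=1, M5=0, M6=1, M7=0, giving Y=0. Observed 1.
Test 1: faults giving observed 1 are {M1 stuck-at-0, M4 stuck-at-0, M6 stuck-at-0, M7 stuck-at-1}.
Test 2 (A=0, B=0, C=0, D=1): fault-free M1=1, M2=1, M3=1, M4=1, M5=0, M6=1, M7=0 → 0; observed 0. Eliminates M4 stuck-at-0, M6 stuck-at-0, M7 stuck-at-1.
Only M1 stuck-at-0 is consistent with every test.

M1 stuck-at-0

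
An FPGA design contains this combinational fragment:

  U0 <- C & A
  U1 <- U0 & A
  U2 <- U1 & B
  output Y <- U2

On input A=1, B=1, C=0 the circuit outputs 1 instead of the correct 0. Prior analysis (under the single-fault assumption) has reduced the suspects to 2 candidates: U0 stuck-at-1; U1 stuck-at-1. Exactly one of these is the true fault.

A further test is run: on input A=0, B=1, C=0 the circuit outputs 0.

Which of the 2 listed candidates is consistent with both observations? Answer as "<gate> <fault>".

U0 stuck-at-1

Evaluate each candidate on input A=0, B=1, C=0:
  U0 stuck-at-1: U0=1 [stuck-at-1], U1=0, U2=0 → 0 — matches
  U1 stuck-at-1: U0=0, U1=1 [stuck-at-1], U2=1 → 1 — eliminated
Only U0 stuck-at-1 reproduces the observed 0.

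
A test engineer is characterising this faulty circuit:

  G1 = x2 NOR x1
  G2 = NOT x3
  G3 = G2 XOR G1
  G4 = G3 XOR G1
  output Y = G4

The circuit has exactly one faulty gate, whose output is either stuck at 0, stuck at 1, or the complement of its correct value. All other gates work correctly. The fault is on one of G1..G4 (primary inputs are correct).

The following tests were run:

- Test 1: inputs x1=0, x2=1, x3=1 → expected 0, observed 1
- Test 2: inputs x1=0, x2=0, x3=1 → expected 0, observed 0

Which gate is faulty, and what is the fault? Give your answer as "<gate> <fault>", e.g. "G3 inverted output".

Fault-free values for test 1 (x1=0, x2=1, x3=1): G1=0, G2=0, G3=0, G4=0, giving Y=0. Observed 1.
Test 1: faults giving observed 1 are {G2 stuck-at-1, G2 inverted output, G3 stuck-at-1, G3 inverted output, G4 stuck-at-1, G4 inverted output}.
Test 2 (x1=0, x2=0, x3=1): fault-free G1=1, G2=0, G3=1, G4=0 → 0; observed 0. Eliminates G2 stuck-at-1, G2 inverted output, G3 inverted output, G4 stuck-at-1, G4 inverted output.
Only G3 stuck-at-1 is consistent with every test.

G3 stuck-at-1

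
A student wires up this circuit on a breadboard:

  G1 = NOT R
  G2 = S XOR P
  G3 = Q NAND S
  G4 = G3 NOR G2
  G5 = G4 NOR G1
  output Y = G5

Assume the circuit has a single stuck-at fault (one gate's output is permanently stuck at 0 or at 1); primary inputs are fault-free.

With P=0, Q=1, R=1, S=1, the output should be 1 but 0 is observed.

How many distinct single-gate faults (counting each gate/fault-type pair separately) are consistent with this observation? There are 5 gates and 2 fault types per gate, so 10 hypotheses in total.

4

Fault-free: G1=0, G2=1, G3=0, G4=0, G5=1 → 1. Observed 0.
  G1 stuck-at-0: output 1 ✗
  G1 stuck-at-1: output 0 ✓
  G2 stuck-at-0: output 0 ✓
  G2 stuck-at-1: output 1 ✗
  G3 stuck-at-0: output 1 ✗
  G3 stuck-at-1: output 1 ✗
  G4 stuck-at-0: output 1 ✗
  G4 stuck-at-1: output 0 ✓
  G5 stuck-at-0: output 0 ✓
  G5 stuck-at-1: output 1 ✗
Consistent faults: {G1 stuck-at-1, G2 stuck-at-0, G4 stuck-at-1, G5 stuck-at-0} — 4 in all.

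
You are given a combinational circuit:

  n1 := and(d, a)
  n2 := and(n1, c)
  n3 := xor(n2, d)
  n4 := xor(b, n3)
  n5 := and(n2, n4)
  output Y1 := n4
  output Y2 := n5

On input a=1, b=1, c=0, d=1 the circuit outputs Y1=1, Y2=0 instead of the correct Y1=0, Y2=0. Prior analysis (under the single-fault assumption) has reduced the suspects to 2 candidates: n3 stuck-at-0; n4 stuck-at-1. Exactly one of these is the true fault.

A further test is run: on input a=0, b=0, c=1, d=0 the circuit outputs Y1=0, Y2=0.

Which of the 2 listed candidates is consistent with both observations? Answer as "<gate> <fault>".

n3 stuck-at-0

Evaluate each candidate on input a=0, b=0, c=1, d=0:
  n3 stuck-at-0: n1=0, n2=0, n3=0 [stuck-at-0], n4=0, n5=0 → Y1=0, Y2=0 — matches
  n4 stuck-at-1: n1=0, n2=0, n3=0, n4=1 [stuck-at-1], n5=0 → Y1=1, Y2=0 — eliminated
Only n3 stuck-at-0 reproduces the observed Y1=0, Y2=0.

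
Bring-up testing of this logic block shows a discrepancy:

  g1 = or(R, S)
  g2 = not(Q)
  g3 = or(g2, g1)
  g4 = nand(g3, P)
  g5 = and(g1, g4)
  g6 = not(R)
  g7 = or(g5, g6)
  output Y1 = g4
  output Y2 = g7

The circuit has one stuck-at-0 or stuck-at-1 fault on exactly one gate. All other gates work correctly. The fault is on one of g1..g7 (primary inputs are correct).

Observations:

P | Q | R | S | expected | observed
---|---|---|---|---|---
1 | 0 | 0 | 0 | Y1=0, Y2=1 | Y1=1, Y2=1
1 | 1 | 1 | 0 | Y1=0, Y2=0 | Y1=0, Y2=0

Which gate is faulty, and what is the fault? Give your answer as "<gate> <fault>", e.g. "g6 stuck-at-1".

g2 stuck-at-0

Fault-free values for test 1 (P=1, Q=0, R=0, S=0): g1=0, g2=1, g3=1, g4=0, g5=0, g6=1, g7=1, giving Y1=0, Y2=1. Observed Y1=1, Y2=1.
Test 1: faults giving observed Y1=1, Y2=1 are {g2 stuck-at-0, g3 stuck-at-0, g4 stuck-at-1}.
Test 2 (P=1, Q=1, R=1, S=0): fault-free g1=1, g2=0, g3=1, g4=0, g5=0, g6=0, g7=0 → Y1=0, Y2=0; observed Y1=0, Y2=0. Eliminates g3 stuck-at-0, g4 stuck-at-1.
Only g2 stuck-at-0 is consistent with every test.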